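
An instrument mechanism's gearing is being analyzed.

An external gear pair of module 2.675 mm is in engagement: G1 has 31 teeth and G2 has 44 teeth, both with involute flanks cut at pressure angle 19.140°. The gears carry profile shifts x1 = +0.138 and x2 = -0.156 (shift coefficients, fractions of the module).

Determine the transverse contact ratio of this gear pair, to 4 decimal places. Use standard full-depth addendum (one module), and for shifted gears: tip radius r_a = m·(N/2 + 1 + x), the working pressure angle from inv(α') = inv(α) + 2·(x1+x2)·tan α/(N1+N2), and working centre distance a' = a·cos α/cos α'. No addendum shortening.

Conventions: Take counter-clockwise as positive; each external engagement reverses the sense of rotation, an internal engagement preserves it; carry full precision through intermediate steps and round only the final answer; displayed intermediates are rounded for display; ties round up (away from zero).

1.7317

class = single-mesh tooth geometry [involute pair 31T × 44T, m = 2.675]
base radii: r_b1 = 39.170463, r_b2 = 55.596786
tip radii: r_a1 = 44.506650, r_a2 = 61.107700
inv(α') = inv(19.140°) + 2·(+0.138-0.156)·tan α/(31+44) = 0.01284047  ⇒  α' = 19.06040°
a' = a·cos α / cos α' = 100.3125·cos 19.140°/cos 19.06040° = 100.264254
action lengths: √(r_a1²−r_b1²) = 21.130942, √(r_a2²−r_b2²) = 25.360370
base pitch p_b = π·m·cos α = 7.939202
CR = (21.130942 + 25.360370 − 100.264254·sin 19.06040°)/7.939202 = 1.731728
contact ratio ≈ 1.7317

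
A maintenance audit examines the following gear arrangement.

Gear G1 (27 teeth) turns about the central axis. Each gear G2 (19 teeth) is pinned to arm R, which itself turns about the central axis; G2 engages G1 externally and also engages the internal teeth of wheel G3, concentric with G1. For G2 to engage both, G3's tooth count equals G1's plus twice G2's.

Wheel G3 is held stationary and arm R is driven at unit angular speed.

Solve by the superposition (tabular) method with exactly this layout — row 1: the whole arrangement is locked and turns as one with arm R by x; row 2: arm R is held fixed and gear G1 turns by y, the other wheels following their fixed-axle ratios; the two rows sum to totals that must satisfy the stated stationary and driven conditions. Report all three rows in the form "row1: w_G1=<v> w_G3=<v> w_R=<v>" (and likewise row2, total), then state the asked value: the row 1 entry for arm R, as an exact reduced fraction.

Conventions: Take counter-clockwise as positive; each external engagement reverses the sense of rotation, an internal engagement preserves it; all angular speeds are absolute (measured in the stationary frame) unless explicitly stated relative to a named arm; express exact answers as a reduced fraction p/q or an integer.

class = planetary set [G3 = 27+2·19 = 65; Willis about the carrier]
superposition row 1 [locked train]: every member turns x
row 2: sun turns y, ring = −(27/65)·y, arm 0
boundary: total ω_ring = x − (27/65)·y = 0 and total ω_arm = x = 1  ⇒  y = 65/27, x = 1
row 2 ring = −(27/65)·65/27 = -1
totals (row 1 + row 2): sun 1 + 65/27 = 92/27, ring 1 + (-1) = 0, arm 1 + 0 = 1
asked cell (row1, arm) = 1

row1: w_G1=1 w_G3=1 w_R=1
row2: w_G1=65/27 w_G3=-1 w_R=0
total: w_G1=92/27 w_G3=0 w_R=1
asked value: 1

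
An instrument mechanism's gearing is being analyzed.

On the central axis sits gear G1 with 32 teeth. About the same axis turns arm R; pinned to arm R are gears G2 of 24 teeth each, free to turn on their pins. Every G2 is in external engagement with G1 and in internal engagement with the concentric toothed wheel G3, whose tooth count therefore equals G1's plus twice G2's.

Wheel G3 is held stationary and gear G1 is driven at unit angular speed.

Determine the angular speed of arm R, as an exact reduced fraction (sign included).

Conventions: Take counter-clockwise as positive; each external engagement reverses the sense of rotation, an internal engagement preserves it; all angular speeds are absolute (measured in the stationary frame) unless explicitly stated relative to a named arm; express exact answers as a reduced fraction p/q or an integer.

2/7

planetary set (32T centre, 24T on arm, 80T internal) — Willis relation
ring teeth: 32 + 2·24 = 80
32(ω_sun−ω_arm) = −80(ω_ring−ω_arm),  ω_ring = 0, ω_sun = 1
32(1−ω_arm) = −80(0−ω_arm)  ⇒  112·ω_arm = 32  ⇒  ω_arm = 2/7
exact speed ratio = 2/7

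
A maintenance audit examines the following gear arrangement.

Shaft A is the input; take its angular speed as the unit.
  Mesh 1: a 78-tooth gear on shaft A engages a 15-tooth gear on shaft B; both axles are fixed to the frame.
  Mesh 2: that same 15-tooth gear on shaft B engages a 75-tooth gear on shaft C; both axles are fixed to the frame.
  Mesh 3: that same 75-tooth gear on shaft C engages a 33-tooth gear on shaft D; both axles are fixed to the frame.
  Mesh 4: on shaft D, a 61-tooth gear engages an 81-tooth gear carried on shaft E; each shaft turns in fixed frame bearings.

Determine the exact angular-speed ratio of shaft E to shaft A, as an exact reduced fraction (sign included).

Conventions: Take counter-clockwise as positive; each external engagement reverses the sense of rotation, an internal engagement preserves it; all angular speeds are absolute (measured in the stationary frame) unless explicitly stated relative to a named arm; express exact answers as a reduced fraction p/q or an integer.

class = fixed-axis compound train [4 meshes; 4 ratios multiply, 4 sense flips]
mesh 1 [78T→15T]: running ratio 26/5, sense −
mesh 2 [15T→75T]: running ratio 26/25, sense +
mesh 3 [75T→33T]: running ratio 26/11, sense −
mesh 4 [61T→81T]: running ratio 1586/891, sense +
ω_out/ω_in = 1586/891

1586/891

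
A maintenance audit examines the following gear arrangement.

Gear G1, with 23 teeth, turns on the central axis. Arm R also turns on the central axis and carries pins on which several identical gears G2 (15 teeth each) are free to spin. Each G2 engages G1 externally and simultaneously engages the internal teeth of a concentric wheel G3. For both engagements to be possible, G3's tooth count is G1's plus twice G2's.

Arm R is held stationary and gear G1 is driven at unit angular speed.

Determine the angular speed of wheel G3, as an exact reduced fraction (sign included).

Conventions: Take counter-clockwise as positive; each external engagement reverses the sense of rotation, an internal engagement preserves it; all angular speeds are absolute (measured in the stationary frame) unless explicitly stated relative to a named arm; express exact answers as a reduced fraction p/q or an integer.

class = planetary set [G3 = 23+2·15 = 53; Willis about the carrier]
ring teeth: 23 + 2·15 = 53
23(ω_sun−ω_arm) = −53(ω_ring−ω_arm),  ω_arm = 0, ω_sun = 1
ω_ring = 0 − (23/53)(1−0) = -23/53
exact speed ratio = -23/53

-23/53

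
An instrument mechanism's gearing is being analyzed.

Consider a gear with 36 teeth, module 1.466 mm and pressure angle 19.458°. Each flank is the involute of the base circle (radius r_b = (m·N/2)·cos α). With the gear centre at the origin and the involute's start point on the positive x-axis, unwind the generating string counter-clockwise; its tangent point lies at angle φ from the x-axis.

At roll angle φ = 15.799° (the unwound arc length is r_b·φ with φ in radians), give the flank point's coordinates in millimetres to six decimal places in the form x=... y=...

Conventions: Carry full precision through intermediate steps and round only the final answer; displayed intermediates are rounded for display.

recognized (one wheel, involute flank): single-mesh tooth geometry, m = 1.466, N = 36
pitch radius r_p = m·N/2 = 1.466·36/2 = 26.388000
base radius r_b = r_p·cos α = 26.388000·cos 19.458° = 24.880874
roll angle φ = 15.799° = 0.27574457 rad
x = r_b·(cos φ + φ·sin φ) = 25.808879
y = r_b·(sin φ − φ·cos φ) = 0.172568

x=25.808879 y=0.172568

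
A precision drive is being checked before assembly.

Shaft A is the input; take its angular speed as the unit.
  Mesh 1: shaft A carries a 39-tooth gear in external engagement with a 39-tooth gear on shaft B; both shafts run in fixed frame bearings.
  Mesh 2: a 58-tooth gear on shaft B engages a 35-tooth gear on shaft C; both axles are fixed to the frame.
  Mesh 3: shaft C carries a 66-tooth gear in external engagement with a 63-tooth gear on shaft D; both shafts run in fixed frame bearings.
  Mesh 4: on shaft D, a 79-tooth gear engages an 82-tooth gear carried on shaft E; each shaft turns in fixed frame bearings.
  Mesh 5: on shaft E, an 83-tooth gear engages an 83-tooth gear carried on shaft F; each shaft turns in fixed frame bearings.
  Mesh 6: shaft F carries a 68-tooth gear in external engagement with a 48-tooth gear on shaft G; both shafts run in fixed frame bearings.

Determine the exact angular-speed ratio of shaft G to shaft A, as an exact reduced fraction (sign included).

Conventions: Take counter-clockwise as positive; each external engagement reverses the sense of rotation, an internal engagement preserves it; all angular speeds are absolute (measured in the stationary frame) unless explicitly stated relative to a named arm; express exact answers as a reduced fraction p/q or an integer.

class = fixed-axis compound train [6 meshes; 6 ratios multiply, 6 sense flips]
mesh 1 [39T→39T]: running ratio 1, sense −
mesh 2 [58T→35T]: running ratio 58/35, sense +
mesh 3 [66T→63T]: running ratio 1276/735, sense −
mesh 4 [79T→82T]: running ratio 50402/30135, sense +
mesh 5 [83T→83T]: running ratio 50402/30135, sense −
mesh 6 [68T→48T]: running ratio 428417/180810, sense +
ω_out/ω_in = 428417/180810

428417/180810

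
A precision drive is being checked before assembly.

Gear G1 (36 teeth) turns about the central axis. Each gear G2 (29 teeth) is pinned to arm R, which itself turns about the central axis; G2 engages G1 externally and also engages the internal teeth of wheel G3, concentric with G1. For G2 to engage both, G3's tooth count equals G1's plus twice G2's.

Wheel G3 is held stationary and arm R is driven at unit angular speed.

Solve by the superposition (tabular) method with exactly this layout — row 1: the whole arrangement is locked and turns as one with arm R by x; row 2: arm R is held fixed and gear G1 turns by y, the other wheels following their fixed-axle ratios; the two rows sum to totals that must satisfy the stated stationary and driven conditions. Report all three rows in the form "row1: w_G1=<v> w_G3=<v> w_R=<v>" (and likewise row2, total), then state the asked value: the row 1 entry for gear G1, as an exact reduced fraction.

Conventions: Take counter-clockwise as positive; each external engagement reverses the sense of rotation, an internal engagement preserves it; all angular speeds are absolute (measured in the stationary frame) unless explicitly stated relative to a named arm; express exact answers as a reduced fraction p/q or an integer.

recognized (axles ride arm R): planetary set, 36/29/94 teeth
row 1: whole set turns with the arm by x
row 2 (arm held, sun turns y): ω_ring = −(36/94)·y, ω_arm = 0
boundary: total ω_ring = x − (36/94)·y = 0 and total ω_arm = x = 1  ⇒  y = 47/18, x = 1
row 2 ring = −(36/94)·47/18 = -1
totals (row 1 + row 2): sun 1 + 47/18 = 65/18, ring 1 + (-1) = 0, arm 1 + 0 = 1
asked cell (row1, sun) = 1

row1: w_G1=1 w_G3=1 w_R=1
row2: w_G1=47/18 w_G3=-1 w_R=0
total: w_G1=65/18 w_G3=0 w_R=1
asked value: 1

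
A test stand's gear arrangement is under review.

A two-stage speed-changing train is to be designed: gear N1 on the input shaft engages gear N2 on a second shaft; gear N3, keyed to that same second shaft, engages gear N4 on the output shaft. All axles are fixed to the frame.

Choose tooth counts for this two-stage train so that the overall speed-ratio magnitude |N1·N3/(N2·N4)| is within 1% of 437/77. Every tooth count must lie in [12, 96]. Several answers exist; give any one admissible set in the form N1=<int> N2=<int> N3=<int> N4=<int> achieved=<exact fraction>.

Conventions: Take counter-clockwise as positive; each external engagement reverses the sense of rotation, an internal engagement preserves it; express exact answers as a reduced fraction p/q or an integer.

N1=19 N2=14 N3=92 N4=22 achieved=437/77

design class (target 437/77): fixed-axis compound train
target = 437/77 in lowest terms: an exact hit needs N1·N3 = k·437 and N2·N4 = k·77 for one integer k, every count in [12, 96]; additionally prefer no 1:1 stage (N1 ≠ N2, N3 ≠ N4)
k = 1…3: no 1:1-free in-range split of k·437 and k·77 into factor pairs; take k = 4
k = 4: N1·N3 = 1748 = 19·92, N2·N4 = 308 = 14·22
achieved = 19·92/(14·22) = 437/77; |achieved − target| = 0 ≤ 437/7700 ✓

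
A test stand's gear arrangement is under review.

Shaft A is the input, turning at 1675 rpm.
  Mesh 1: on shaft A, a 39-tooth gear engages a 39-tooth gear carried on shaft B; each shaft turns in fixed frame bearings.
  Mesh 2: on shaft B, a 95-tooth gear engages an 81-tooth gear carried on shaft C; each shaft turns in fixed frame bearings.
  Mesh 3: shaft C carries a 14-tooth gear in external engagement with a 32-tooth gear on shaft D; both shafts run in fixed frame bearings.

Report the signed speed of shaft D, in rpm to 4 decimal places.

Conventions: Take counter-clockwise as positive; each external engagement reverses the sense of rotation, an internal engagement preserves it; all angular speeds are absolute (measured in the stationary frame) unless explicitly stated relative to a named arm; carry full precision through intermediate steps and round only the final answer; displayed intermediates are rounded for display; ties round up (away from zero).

-859.4715 rpm

recognized (4 fixed axles, 3 meshes): fixed-axis compound train
mesh 1 [39T→39T]: ω = 1675.0000×39/39 = 1675.0000 rpm, sense flips to −
mesh 2 [95T→81T]: ω = 1675.0000×95/81 = 1964.5062 rpm, sense flips to +
mesh 3 [14T→32T]: ω = 1964.5062×14/32 = 859.4715 rpm, sense flips to −
signed output speed = -859.4715 rpm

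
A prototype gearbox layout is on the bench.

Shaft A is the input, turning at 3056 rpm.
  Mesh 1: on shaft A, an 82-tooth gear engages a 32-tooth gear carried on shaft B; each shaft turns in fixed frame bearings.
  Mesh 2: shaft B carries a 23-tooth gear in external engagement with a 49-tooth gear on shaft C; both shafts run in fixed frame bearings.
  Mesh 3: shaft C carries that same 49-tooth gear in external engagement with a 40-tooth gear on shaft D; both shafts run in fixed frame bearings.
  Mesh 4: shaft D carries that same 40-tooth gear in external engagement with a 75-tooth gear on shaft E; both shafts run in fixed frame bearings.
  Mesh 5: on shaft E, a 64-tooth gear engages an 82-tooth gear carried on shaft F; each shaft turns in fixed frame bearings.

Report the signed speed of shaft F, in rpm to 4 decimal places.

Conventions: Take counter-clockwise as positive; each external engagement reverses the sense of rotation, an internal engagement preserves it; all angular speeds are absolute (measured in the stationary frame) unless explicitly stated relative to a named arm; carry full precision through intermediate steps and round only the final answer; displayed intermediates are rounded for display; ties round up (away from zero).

5-mesh fixed-axis compound train (all bearings frame-fixed)
mesh 1 [82T→32T]: ω = 3056.0000×82/32 = 7831.0000 rpm, sense flips to −
mesh 2 [23T→49T]: ω = 7831.0000×23/49 = 3675.7755 rpm, sense flips to +
mesh 3 [49T→40T]: ω = 3675.7755×49/40 = 4502.8250 rpm, sense flips to −
mesh 4 [40T→75T]: ω = 4502.8250×40/75 = 2401.5067 rpm, sense flips to +
mesh 5 [64T→82T]: ω = 2401.5067×64/82 = 1874.3467 rpm, sense flips to −
signed output speed = -1874.3467 rpm

-1874.3467 rpm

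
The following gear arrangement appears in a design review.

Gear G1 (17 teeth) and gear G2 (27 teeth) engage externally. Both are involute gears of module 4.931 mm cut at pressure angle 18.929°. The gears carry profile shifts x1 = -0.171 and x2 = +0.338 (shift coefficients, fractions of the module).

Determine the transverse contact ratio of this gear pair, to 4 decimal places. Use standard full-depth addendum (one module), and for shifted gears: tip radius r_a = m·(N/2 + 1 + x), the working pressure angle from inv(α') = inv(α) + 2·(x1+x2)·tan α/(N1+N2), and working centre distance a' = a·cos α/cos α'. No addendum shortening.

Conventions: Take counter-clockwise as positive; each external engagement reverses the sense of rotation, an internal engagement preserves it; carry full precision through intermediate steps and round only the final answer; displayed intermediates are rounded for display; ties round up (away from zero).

1.5700

recognized (one external pair, fixed centres): single-mesh tooth geometry, m = 4.931, N1 = 17, N2 = 27
base radii: r_b1 = 39.646872, r_b2 = 62.968561
tip radii: r_a1 = 46.001299, r_a2 = 73.166178
inv(α') = inv(18.929°) + 2·(-0.171+0.338)·tan α/(17+27) = 0.01517197  ⇒  α' = 20.11501°
a' = a·cos α / cos α' = 108.4820·cos 18.929°/cos 20.11501° = 109.281125
action lengths: √(r_a1²−r_b1²) = 23.329060, √(r_a2²−r_b2²) = 37.259226
base pitch p_b = π·m·cos α = 14.653450
CR = (23.329060 + 37.259226 − 109.281125·sin 20.11501°)/14.653450 = 1.569998
contact ratio ≈ 1.5700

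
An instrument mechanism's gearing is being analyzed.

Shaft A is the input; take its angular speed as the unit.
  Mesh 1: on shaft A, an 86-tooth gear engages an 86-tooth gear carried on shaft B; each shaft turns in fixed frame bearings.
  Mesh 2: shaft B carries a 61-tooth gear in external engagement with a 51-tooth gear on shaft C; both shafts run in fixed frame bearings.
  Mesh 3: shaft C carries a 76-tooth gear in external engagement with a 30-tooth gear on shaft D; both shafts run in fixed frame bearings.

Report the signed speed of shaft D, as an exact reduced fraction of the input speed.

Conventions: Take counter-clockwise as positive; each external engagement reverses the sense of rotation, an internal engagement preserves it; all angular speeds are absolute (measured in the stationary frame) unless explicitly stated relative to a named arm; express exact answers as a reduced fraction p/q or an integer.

3-mesh fixed-axis compound train (all bearings frame-fixed)
mesh 1 [86T→86T]: |ω|/ω_in = 1×86/86 = 1, sense flips to −
mesh 2 [61T→51T]: |ω|/ω_in = 1×61/51 = 61/51, sense flips to +
mesh 3 [76T→30T]: |ω|/ω_in = (61/51)×76/30 = 2318/765, sense flips to −
signed output speed (× input speed) = -2318/765

-2318/765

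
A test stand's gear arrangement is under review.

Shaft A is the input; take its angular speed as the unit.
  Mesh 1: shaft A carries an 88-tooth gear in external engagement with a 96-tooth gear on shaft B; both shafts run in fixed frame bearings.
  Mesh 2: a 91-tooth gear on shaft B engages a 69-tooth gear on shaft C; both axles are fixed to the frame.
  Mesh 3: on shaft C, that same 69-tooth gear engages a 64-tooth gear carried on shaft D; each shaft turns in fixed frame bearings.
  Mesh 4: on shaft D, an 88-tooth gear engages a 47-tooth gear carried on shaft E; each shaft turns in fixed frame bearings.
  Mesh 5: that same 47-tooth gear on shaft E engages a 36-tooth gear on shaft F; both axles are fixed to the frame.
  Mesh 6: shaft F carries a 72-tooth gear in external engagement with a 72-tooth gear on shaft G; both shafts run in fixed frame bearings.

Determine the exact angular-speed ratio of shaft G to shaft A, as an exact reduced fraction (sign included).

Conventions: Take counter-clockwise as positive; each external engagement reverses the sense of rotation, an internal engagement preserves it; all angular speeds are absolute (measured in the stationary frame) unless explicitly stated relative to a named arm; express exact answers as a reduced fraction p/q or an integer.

class = fixed-axis compound train [6 meshes; 6 ratios multiply, 6 sense flips]
mesh 1 [88T→96T]: running ratio 11/12, sense −
mesh 2 [91T→69T]: running ratio 1001/828, sense +
mesh 3 [69T→64T]: running ratio 1001/768, sense −
mesh 4 [88T→47T]: running ratio 11011/4512, sense +
mesh 5 [47T→36T]: running ratio 11011/3456, sense −
mesh 6 [72T→72T]: running ratio 11011/3456, sense +
ω_out/ω_in = 11011/3456

11011/3456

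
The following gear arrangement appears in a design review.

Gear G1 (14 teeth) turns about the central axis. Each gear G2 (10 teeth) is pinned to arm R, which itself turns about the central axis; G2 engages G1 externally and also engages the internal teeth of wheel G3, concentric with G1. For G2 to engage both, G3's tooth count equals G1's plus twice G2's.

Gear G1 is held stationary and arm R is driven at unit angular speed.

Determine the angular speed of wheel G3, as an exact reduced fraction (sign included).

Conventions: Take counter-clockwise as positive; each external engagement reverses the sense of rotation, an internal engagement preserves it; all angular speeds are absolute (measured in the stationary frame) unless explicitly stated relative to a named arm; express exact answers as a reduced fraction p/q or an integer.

class = planetary set [G3 = 14+2·10 = 34; Willis about the carrier]
ring teeth: 14 + 2·10 = 34
14(ω_sun−ω_arm) = −34(ω_ring−ω_arm),  ω_sun = 0, ω_arm = 1
ω_ring = 1 − (14/34)(0−1) = 24/17
exact speed ratio = 24/17

24/17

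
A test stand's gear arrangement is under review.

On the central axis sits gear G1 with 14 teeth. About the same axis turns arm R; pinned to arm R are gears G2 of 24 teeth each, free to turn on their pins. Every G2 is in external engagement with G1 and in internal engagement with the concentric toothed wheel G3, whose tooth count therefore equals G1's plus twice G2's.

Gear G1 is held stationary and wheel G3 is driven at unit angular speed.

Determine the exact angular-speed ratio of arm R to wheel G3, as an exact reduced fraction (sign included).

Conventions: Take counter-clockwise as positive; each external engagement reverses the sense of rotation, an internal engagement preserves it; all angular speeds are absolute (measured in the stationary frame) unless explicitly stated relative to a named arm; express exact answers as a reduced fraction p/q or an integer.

31/38

planetary set (14T centre, 24T on arm, 62T internal) — Willis relation
ring teeth: 14 + 2·24 = 62
14(ω_sun−ω_arm) = −62(ω_ring−ω_arm),  ω_sun = 0, ω_ring = 1
14(0−ω_arm) = −62(1−ω_arm)  ⇒  76·ω_arm = 62  ⇒  ω_arm = 31/38
ω_out/ω_in = 31/38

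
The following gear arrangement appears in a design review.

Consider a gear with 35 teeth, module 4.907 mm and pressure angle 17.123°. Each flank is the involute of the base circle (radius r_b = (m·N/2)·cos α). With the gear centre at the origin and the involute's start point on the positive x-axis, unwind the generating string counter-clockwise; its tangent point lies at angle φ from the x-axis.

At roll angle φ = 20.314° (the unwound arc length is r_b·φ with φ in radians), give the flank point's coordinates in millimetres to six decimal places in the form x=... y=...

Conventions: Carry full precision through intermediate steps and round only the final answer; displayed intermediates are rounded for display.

single-mesh involute tooth geometry (35T wheel at module 4.907)
pitch radius r_p = m·N/2 = 4.907·35/2 = 85.872500
base radius r_b = r_p·cos α = 85.872500·cos 17.123° = 82.066193
roll angle φ = 20.314° = 0.35454618 rad
x = r_b·(cos φ + φ·sin φ) = 87.063211
y = r_b·(sin φ − φ·cos φ) = 1.203906

x=87.063211 y=1.203906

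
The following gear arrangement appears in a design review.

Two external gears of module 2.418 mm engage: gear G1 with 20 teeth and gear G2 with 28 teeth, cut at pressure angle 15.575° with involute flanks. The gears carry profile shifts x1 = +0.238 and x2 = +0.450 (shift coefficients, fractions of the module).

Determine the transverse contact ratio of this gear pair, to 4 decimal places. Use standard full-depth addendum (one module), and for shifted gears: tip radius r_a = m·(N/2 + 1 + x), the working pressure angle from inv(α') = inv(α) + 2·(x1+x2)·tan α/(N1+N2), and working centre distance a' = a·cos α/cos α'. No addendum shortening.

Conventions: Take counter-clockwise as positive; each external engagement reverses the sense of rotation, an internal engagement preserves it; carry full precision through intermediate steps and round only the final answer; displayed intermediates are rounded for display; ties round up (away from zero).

1.6242

recognized (one external pair, fixed centres): single-mesh tooth geometry, m = 2.418, N1 = 20, N2 = 28
base radii: r_b1 = 23.292106, r_b2 = 32.608948
tip radii: r_a1 = 27.173484, r_a2 = 37.358100
inv(α') = inv(15.575°) + 2·(+0.238+0.450)·tan α/(20+28) = 0.01489009  ⇒  α' = 19.99382°
a' = a·cos α / cos α' = 58.0320·cos 15.575°/cos 19.99382° = 59.486323
action lengths: √(r_a1²−r_b1²) = 13.995572, √(r_a2²−r_b2²) = 18.228662
base pitch p_b = π·m·cos α = 7.317431
CR = (13.995572 + 18.228662 − 59.486323·sin 19.99382°)/7.317431 = 1.624169
contact ratio ≈ 1.6242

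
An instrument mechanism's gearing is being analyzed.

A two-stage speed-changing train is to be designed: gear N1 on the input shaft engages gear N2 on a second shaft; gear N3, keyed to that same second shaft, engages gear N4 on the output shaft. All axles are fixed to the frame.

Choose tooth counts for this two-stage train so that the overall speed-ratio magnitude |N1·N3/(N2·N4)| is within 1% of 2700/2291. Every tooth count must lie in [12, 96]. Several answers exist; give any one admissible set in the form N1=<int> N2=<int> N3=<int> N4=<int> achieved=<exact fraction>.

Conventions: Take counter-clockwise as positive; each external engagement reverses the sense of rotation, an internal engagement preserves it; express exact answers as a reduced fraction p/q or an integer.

class = fixed-axis compound train [2-stage, 2700/2291 wanted]
target = 2700/2291 in lowest terms: an exact hit needs N1·N3 = k·2700 and N2·N4 = k·2291 for one integer k, every count in [12, 96]; additionally prefer no 1:1 stage (N1 ≠ N2, N3 ≠ N4)
k = 1: N1·N3 = 2700 = 30·90, N2·N4 = 2291 = 29·79
achieved = 30·90/(29·79) = 2700/2291; |achieved − target| = 0 ≤ 27/2291 ✓

N1=30 N2=29 N3=90 N4=79 achieved=2700/2291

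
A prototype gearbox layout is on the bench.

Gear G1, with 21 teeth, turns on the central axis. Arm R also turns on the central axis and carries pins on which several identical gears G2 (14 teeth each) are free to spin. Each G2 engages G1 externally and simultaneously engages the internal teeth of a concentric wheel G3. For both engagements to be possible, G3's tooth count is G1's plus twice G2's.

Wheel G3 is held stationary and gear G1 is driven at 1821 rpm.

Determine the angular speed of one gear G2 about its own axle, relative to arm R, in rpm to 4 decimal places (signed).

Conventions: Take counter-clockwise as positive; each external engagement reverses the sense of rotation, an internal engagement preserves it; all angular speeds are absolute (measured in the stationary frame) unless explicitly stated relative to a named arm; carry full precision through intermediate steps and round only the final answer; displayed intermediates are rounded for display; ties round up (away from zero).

planetary set (21T centre, 14T on arm, 49T internal) — Willis relation
normalise by the input: solve with ω_sun = 1, then scale by 1821 rpm
ring teeth: 21 + 2·14 = 49
21(ω_sun−ω_arm) = −49(ω_ring−ω_arm),  ω_ring = 0, ω_sun = 1
21(1−ω_arm) = −49(0−ω_arm)  ⇒  70·ω_arm = 21  ⇒  ω_arm = 3/10
sun–planet mesh: 21·(1−3/10) = −14·(ω_p−ω_arm)  ⇒  ω_p−ω_arm = -21/20
scale: ω_p−ω_arm = -21/20 × 1821 rpm = -1912.0500 rpm

-1912.0500 rpm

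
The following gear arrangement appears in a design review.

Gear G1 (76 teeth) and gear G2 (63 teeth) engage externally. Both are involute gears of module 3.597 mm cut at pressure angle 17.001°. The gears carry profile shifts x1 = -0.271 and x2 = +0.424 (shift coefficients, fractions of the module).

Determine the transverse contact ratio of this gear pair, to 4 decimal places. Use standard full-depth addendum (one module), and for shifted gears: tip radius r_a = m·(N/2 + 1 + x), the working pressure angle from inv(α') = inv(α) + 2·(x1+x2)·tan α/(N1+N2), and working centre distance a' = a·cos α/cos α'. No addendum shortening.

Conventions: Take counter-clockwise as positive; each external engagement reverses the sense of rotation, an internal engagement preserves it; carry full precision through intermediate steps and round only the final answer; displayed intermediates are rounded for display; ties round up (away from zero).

1.9468

recognized (one external pair, fixed centres): single-mesh tooth geometry, m = 3.597, N1 = 76, N2 = 63
base radii: r_b1 = 130.712774, r_b2 = 108.354010
tip radii: r_a1 = 139.308213, r_a2 = 118.427628
inv(α') = inv(17.001°) + 2·(-0.271+0.424)·tan α/(76+63) = 0.00969943  ⇒  α' = 17.40333°
a' = a·cos α / cos α' = 249.9915·cos 17.001°/cos 17.40333° = 250.535570
action lengths: √(r_a1²−r_b1²) = 48.176227, √(r_a2²−r_b2²) = 47.796564
base pitch p_b = π·m·cos α = 10.806481
CR = (48.176227 + 47.796564 − 250.535570·sin 17.40333°)/10.806481 = 1.946843
contact ratio ≈ 1.9468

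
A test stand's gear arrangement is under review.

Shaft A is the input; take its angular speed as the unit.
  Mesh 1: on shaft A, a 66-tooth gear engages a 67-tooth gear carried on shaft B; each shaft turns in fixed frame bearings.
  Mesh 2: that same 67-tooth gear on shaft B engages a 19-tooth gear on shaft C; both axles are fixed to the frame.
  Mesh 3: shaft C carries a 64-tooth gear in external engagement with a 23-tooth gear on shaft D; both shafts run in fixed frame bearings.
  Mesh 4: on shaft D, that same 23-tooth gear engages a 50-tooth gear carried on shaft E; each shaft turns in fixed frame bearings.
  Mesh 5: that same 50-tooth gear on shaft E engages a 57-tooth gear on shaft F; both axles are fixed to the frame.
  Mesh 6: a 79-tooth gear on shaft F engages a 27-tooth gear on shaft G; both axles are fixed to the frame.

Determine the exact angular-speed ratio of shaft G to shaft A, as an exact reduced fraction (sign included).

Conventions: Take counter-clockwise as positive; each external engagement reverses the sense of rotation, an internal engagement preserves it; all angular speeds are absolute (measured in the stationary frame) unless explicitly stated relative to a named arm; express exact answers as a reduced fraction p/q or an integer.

class = fixed-axis compound train [6 meshes; 6 ratios multiply, 6 sense flips]
mesh 1 [66T→67T]: running ratio 66/67, sense −
mesh 2 [67T→19T]: running ratio 66/19, sense +
mesh 3 [64T→23T]: running ratio 4224/437, sense −
mesh 4 [23T→50T]: running ratio 2112/475, sense +
mesh 5 [50T→57T]: running ratio 1408/361, sense −
mesh 6 [79T→27T]: running ratio 111232/9747, sense +
ω_out/ω_in = 111232/9747

111232/9747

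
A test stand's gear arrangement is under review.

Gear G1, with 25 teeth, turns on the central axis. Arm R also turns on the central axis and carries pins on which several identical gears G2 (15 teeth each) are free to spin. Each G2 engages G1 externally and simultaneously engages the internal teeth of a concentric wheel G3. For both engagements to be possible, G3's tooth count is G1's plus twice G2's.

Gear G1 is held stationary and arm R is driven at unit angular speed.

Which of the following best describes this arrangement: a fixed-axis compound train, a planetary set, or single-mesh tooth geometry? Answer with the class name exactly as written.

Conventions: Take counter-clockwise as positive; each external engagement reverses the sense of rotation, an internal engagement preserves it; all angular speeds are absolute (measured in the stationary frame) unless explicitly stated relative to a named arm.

planetary set

planetary set (25T centre, 15T on arm, 55T internal) — Willis relation
classification: planetary set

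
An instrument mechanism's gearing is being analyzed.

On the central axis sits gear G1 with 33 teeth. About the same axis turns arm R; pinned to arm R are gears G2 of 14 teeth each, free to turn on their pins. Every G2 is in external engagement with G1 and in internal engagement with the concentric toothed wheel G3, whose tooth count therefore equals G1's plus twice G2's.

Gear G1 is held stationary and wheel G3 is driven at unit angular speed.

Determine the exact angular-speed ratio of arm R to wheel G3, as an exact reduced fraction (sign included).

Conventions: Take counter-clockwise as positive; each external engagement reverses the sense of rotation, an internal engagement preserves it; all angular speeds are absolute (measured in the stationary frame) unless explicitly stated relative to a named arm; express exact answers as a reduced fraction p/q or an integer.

61/94

recognized (axles ride arm R): planetary set, 33/14/61 teeth
ring teeth: 33 + 2·14 = 61
33(ω_sun−ω_arm) = −61(ω_ring−ω_arm),  ω_sun = 0, ω_ring = 1
33(0−ω_arm) = −61(1−ω_arm)  ⇒  94·ω_arm = 61  ⇒  ω_arm = 61/94
ω_out/ω_in = 61/94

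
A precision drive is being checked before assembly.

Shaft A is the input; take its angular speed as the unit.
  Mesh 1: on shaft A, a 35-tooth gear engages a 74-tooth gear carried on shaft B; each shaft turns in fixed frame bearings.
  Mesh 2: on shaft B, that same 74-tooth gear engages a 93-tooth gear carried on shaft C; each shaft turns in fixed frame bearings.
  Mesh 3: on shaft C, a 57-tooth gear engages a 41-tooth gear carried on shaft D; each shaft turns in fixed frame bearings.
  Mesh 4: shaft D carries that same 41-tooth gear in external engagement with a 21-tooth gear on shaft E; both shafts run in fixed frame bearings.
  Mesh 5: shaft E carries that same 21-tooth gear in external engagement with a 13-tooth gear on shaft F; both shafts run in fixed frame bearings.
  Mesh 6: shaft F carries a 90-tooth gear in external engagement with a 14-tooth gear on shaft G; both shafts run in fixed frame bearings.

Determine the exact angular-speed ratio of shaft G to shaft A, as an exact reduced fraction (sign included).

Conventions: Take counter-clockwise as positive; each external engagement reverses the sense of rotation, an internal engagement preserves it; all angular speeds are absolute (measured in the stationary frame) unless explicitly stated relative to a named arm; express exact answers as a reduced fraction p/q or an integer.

4275/403

class = fixed-axis compound train [6 meshes; 6 ratios multiply, 6 sense flips]
mesh 1 [35T→74T]: running ratio 35/74, sense −
mesh 2 [74T→93T]: running ratio 35/93, sense +
mesh 3 [57T→41T]: running ratio 665/1271, sense −
mesh 4 [41T→21T]: running ratio 95/93, sense +
mesh 5 [21T→13T]: running ratio 665/403, sense −
mesh 6 [90T→14T]: running ratio 4275/403, sense +
ω_out/ω_in = 4275/403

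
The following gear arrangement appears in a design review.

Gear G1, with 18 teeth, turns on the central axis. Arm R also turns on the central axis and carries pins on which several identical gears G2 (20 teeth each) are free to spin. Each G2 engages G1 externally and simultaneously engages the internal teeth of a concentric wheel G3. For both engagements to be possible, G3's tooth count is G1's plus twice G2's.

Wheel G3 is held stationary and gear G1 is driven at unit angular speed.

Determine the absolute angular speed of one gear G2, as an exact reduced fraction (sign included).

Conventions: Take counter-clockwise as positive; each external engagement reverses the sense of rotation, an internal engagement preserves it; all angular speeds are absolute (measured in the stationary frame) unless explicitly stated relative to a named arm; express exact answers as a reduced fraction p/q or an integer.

-9/20

planetary set (18T centre, 20T on arm, 58T internal) — Willis relation
ring teeth: 18 + 2·20 = 58
18(ω_sun−ω_arm) = −58(ω_ring−ω_arm),  ω_ring = 0, ω_sun = 1
18(1−ω_arm) = −58(0−ω_arm)  ⇒  76·ω_arm = 18  ⇒  ω_arm = 9/38
sun–planet mesh: 18·(1−9/38) = −20·(ω_p−ω_arm)  ⇒  ω_p−ω_arm = -261/380
ω_p = 9/38 − 261/380 = -9/20
exact speed ratio = -9/20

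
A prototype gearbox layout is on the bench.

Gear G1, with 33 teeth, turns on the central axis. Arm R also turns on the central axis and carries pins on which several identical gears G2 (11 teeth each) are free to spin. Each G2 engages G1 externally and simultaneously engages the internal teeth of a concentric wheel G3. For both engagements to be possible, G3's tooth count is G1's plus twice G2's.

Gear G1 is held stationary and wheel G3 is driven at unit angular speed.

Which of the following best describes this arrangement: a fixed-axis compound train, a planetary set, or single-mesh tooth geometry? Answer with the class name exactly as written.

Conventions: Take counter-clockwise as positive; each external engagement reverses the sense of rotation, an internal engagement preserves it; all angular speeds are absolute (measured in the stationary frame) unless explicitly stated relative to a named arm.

class = planetary set [G3 = 33+2·11 = 55; Willis about the carrier]
classification: planetary set

planetary set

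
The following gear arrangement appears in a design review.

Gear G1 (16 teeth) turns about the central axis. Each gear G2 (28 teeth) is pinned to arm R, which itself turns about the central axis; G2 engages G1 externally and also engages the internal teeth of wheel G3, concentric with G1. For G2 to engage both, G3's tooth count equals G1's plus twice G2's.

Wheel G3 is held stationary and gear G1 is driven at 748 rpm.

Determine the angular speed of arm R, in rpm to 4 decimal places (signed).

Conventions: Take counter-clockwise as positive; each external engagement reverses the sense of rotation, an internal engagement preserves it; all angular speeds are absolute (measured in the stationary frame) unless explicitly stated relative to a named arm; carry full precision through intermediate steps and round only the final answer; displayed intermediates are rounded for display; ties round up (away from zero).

+136.0000 rpm

topology: planetary set — G1 16T / G2 28T / G3 72T, arm = carrier (Willis)
normalise by the input: solve with ω_sun = 1, then scale by 748 rpm
ring teeth: 16 + 2·28 = 72
16(ω_sun−ω_arm) = −72(ω_ring−ω_arm),  ω_ring = 0, ω_sun = 1
16(1−ω_arm) = −72(0−ω_arm)  ⇒  88·ω_arm = 16  ⇒  ω_arm = 2/11
scale: ω_arm = 2/11 × 748 rpm = +136.0000 rpm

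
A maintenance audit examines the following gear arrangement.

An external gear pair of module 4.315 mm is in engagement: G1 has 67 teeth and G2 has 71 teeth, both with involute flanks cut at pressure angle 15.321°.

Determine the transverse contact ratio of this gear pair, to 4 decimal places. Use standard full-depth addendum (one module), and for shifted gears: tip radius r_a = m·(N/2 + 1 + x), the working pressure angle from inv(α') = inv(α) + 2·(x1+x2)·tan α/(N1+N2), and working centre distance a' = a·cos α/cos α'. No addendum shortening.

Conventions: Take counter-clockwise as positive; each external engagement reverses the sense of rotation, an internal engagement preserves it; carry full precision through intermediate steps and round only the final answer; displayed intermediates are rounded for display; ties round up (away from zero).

2.1500

topology: single-mesh involute geometry — m = 4.315, 67T/71T pair
base radii: r_b1 = 139.415197, r_b2 = 147.738492
tip radii: r_a1 = 148.867500, r_a2 = 157.497500
no profile shift: α' = α, a' = a
action lengths: √(r_a1²−r_b1²) = 52.200915, √(r_a2²−r_b2²) = 54.578389
base pitch p_b = π·m·cos α = 13.074202
CR = (52.200915 + 54.578389 − 297.735000·sin 15.32100°)/13.074202 = 2.150021
contact ratio ≈ 2.1500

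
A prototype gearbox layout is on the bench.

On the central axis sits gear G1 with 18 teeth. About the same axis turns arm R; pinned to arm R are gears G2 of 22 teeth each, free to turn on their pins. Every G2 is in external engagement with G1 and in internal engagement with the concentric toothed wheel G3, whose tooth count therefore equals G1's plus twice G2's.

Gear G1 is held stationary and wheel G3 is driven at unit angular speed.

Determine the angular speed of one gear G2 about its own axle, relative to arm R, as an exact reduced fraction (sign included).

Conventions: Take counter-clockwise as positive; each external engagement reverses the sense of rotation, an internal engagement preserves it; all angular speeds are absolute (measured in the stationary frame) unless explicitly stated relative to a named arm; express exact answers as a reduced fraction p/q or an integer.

class = planetary set [G3 = 18+2·22 = 62; Willis about the carrier]
ring teeth: 18 + 2·22 = 62
18(ω_sun−ω_arm) = −62(ω_ring−ω_arm),  ω_sun = 0, ω_ring = 1
18(0−ω_arm) = −62(1−ω_arm)  ⇒  80·ω_arm = 62  ⇒  ω_arm = 31/40
sun–planet mesh: 18·(0−31/40) = −22·(ω_p−ω_arm)  ⇒  ω_p−ω_arm = 279/440
exact speed ratio = 279/440

279/440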